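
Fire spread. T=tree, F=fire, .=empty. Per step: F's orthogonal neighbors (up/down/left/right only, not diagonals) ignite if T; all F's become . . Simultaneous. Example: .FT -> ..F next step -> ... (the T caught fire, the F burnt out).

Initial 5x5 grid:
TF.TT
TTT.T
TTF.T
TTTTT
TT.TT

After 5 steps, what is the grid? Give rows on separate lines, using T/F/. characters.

Step 1: 5 trees catch fire, 2 burn out
  F..TT
  TFF.T
  TF..T
  TTFTT
  TT.TT
Step 2: 4 trees catch fire, 5 burn out
  ...TT
  F...T
  F...T
  TF.FT
  TT.TT
Step 3: 4 trees catch fire, 4 burn out
  ...TT
  ....T
  ....T
  F...F
  TF.FT
Step 4: 3 trees catch fire, 4 burn out
  ...TT
  ....T
  ....F
  .....
  F...F
Step 5: 1 trees catch fire, 3 burn out
  ...TT
  ....F
  .....
  .....
  .....

...TT
....F
.....
.....
.....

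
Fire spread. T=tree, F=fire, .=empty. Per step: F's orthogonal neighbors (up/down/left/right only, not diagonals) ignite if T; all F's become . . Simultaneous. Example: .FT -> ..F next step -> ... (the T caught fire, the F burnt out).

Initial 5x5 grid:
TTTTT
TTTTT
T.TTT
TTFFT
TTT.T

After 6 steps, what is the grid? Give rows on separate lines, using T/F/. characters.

Step 1: 5 trees catch fire, 2 burn out
  TTTTT
  TTTTT
  T.FFT
  TF..F
  TTF.T
Step 2: 6 trees catch fire, 5 burn out
  TTTTT
  TTFFT
  T...F
  F....
  TF..F
Step 3: 6 trees catch fire, 6 burn out
  TTFFT
  TF..F
  F....
  .....
  F....
Step 4: 3 trees catch fire, 6 burn out
  TF..F
  F....
  .....
  .....
  .....
Step 5: 1 trees catch fire, 3 burn out
  F....
  .....
  .....
  .....
  .....
Step 6: 0 trees catch fire, 1 burn out
  .....
  .....
  .....
  .....
  .....

.....
.....
.....
.....
.....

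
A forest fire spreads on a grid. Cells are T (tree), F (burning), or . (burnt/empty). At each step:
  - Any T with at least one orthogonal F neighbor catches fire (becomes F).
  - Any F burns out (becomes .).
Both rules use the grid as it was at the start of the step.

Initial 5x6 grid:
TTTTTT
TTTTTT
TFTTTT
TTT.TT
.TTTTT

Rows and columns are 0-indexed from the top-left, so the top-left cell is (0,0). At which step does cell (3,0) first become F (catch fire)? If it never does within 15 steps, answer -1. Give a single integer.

Step 1: cell (3,0)='T' (+4 fires, +1 burnt)
Step 2: cell (3,0)='F' (+7 fires, +4 burnt)
  -> target ignites at step 2
Step 3: cell (3,0)='.' (+5 fires, +7 burnt)
Step 4: cell (3,0)='.' (+5 fires, +5 burnt)
Step 5: cell (3,0)='.' (+4 fires, +5 burnt)
Step 6: cell (3,0)='.' (+2 fires, +4 burnt)
Step 7: cell (3,0)='.' (+0 fires, +2 burnt)
  fire out at step 7

2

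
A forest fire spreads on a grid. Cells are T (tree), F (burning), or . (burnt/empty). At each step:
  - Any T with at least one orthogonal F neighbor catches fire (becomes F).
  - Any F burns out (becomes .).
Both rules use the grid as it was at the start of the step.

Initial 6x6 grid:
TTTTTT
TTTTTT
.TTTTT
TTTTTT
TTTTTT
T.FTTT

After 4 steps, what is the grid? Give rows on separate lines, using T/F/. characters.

Step 1: 2 trees catch fire, 1 burn out
  TTTTTT
  TTTTTT
  .TTTTT
  TTTTTT
  TTFTTT
  T..FTT
Step 2: 4 trees catch fire, 2 burn out
  TTTTTT
  TTTTTT
  .TTTTT
  TTFTTT
  TF.FTT
  T...FT
Step 3: 6 trees catch fire, 4 burn out
  TTTTTT
  TTTTTT
  .TFTTT
  TF.FTT
  F...FT
  T....F
Step 4: 7 trees catch fire, 6 burn out
  TTTTTT
  TTFTTT
  .F.FTT
  F...FT
  .....F
  F.....

TTTTTT
TTFTTT
.F.FTT
F...FT
.....F
F.....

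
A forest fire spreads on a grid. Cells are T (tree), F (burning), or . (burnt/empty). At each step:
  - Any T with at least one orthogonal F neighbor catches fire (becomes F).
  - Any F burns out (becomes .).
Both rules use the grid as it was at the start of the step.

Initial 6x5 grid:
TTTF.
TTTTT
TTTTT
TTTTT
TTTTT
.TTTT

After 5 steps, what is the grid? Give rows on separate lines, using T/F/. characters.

Step 1: 2 trees catch fire, 1 burn out
  TTF..
  TTTFT
  TTTTT
  TTTTT
  TTTTT
  .TTTT
Step 2: 4 trees catch fire, 2 burn out
  TF...
  TTF.F
  TTTFT
  TTTTT
  TTTTT
  .TTTT
Step 3: 5 trees catch fire, 4 burn out
  F....
  TF...
  TTF.F
  TTTFT
  TTTTT
  .TTTT
Step 4: 5 trees catch fire, 5 burn out
  .....
  F....
  TF...
  TTF.F
  TTTFT
  .TTTT
Step 5: 5 trees catch fire, 5 burn out
  .....
  .....
  F....
  TF...
  TTF.F
  .TTFT

.....
.....
F....
TF...
TTF.F
.TTFT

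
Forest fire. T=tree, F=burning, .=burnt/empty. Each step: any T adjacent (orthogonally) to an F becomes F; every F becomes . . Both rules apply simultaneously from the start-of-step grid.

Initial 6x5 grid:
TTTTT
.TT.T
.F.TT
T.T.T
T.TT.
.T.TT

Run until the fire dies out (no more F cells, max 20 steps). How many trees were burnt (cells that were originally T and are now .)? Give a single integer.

Answer: 11

Derivation:
Step 1: +1 fires, +1 burnt (F count now 1)
Step 2: +2 fires, +1 burnt (F count now 2)
Step 3: +2 fires, +2 burnt (F count now 2)
Step 4: +1 fires, +2 burnt (F count now 1)
Step 5: +1 fires, +1 burnt (F count now 1)
Step 6: +1 fires, +1 burnt (F count now 1)
Step 7: +1 fires, +1 burnt (F count now 1)
Step 8: +2 fires, +1 burnt (F count now 2)
Step 9: +0 fires, +2 burnt (F count now 0)
Fire out after step 9
Initially T: 19, now '.': 22
Total burnt (originally-T cells now '.'): 11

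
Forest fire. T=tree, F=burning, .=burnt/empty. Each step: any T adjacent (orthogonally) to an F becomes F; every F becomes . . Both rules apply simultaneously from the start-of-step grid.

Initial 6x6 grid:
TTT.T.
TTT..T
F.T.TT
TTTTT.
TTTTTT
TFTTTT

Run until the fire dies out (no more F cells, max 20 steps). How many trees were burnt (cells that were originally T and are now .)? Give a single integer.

Answer: 26

Derivation:
Step 1: +5 fires, +2 burnt (F count now 5)
Step 2: +6 fires, +5 burnt (F count now 6)
Step 3: +5 fires, +6 burnt (F count now 5)
Step 4: +5 fires, +5 burnt (F count now 5)
Step 5: +2 fires, +5 burnt (F count now 2)
Step 6: +1 fires, +2 burnt (F count now 1)
Step 7: +1 fires, +1 burnt (F count now 1)
Step 8: +1 fires, +1 burnt (F count now 1)
Step 9: +0 fires, +1 burnt (F count now 0)
Fire out after step 9
Initially T: 27, now '.': 35
Total burnt (originally-T cells now '.'): 26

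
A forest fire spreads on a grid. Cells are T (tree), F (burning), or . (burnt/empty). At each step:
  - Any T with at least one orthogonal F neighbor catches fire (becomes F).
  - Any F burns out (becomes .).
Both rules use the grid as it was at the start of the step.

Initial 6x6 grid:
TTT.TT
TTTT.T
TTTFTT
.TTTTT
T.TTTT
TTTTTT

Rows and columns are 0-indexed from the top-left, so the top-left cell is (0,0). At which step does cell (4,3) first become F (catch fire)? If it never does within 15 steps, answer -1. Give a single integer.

Step 1: cell (4,3)='T' (+4 fires, +1 burnt)
Step 2: cell (4,3)='F' (+6 fires, +4 burnt)
  -> target ignites at step 2
Step 3: cell (4,3)='.' (+9 fires, +6 burnt)
Step 4: cell (4,3)='.' (+6 fires, +9 burnt)
Step 5: cell (4,3)='.' (+4 fires, +6 burnt)
Step 6: cell (4,3)='.' (+1 fires, +4 burnt)
Step 7: cell (4,3)='.' (+1 fires, +1 burnt)
Step 8: cell (4,3)='.' (+0 fires, +1 burnt)
  fire out at step 8

2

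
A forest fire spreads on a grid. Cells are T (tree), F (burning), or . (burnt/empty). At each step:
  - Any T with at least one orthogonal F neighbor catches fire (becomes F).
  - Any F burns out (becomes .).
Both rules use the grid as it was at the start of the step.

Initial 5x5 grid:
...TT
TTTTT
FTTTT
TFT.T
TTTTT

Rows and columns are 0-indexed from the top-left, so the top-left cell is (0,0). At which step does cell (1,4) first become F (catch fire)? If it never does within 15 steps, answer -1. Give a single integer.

Step 1: cell (1,4)='T' (+5 fires, +2 burnt)
Step 2: cell (1,4)='T' (+4 fires, +5 burnt)
Step 3: cell (1,4)='T' (+3 fires, +4 burnt)
Step 4: cell (1,4)='T' (+3 fires, +3 burnt)
Step 5: cell (1,4)='F' (+3 fires, +3 burnt)
  -> target ignites at step 5
Step 6: cell (1,4)='.' (+1 fires, +3 burnt)
Step 7: cell (1,4)='.' (+0 fires, +1 burnt)
  fire out at step 7

5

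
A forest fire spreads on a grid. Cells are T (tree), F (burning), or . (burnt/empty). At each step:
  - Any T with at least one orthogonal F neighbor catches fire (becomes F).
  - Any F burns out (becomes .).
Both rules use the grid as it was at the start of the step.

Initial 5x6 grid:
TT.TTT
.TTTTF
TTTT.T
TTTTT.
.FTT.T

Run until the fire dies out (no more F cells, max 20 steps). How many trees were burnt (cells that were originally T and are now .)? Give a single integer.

Step 1: +5 fires, +2 burnt (F count now 5)
Step 2: +6 fires, +5 burnt (F count now 6)
Step 3: +7 fires, +6 burnt (F count now 7)
Step 4: +2 fires, +7 burnt (F count now 2)
Step 5: +1 fires, +2 burnt (F count now 1)
Step 6: +0 fires, +1 burnt (F count now 0)
Fire out after step 6
Initially T: 22, now '.': 29
Total burnt (originally-T cells now '.'): 21

Answer: 21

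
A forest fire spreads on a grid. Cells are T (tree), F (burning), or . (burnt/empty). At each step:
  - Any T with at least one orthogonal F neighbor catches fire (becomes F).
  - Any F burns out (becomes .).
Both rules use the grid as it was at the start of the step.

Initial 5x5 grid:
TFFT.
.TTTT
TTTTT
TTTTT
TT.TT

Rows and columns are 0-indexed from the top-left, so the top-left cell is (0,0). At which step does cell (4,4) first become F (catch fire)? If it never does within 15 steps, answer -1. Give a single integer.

Step 1: cell (4,4)='T' (+4 fires, +2 burnt)
Step 2: cell (4,4)='T' (+3 fires, +4 burnt)
Step 3: cell (4,4)='T' (+5 fires, +3 burnt)
Step 4: cell (4,4)='T' (+4 fires, +5 burnt)
Step 5: cell (4,4)='T' (+3 fires, +4 burnt)
Step 6: cell (4,4)='F' (+1 fires, +3 burnt)
  -> target ignites at step 6
Step 7: cell (4,4)='.' (+0 fires, +1 burnt)
  fire out at step 7

6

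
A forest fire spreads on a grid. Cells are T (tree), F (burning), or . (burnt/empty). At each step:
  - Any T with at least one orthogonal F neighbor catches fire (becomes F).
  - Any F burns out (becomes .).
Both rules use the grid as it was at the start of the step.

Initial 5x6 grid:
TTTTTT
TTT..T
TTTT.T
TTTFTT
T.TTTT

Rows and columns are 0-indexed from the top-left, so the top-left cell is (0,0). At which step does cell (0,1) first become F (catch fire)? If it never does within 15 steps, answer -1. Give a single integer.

Step 1: cell (0,1)='T' (+4 fires, +1 burnt)
Step 2: cell (0,1)='T' (+5 fires, +4 burnt)
Step 3: cell (0,1)='T' (+5 fires, +5 burnt)
Step 4: cell (0,1)='T' (+5 fires, +5 burnt)
Step 5: cell (0,1)='F' (+4 fires, +5 burnt)
  -> target ignites at step 5
Step 6: cell (0,1)='.' (+2 fires, +4 burnt)
Step 7: cell (0,1)='.' (+0 fires, +2 burnt)
  fire out at step 7

5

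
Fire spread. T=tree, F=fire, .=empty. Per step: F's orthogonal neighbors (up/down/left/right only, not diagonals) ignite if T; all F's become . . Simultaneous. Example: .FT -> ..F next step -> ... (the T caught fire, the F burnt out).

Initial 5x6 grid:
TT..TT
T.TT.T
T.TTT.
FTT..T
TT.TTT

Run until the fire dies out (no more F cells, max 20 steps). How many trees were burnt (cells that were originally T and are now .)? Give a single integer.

Answer: 13

Derivation:
Step 1: +3 fires, +1 burnt (F count now 3)
Step 2: +3 fires, +3 burnt (F count now 3)
Step 3: +2 fires, +3 burnt (F count now 2)
Step 4: +3 fires, +2 burnt (F count now 3)
Step 5: +2 fires, +3 burnt (F count now 2)
Step 6: +0 fires, +2 burnt (F count now 0)
Fire out after step 6
Initially T: 20, now '.': 23
Total burnt (originally-T cells now '.'): 13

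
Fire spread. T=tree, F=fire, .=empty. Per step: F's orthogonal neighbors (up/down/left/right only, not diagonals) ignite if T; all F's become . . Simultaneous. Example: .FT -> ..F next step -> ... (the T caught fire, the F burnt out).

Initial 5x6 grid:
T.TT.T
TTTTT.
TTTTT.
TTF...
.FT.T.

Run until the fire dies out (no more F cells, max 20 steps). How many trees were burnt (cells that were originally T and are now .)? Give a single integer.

Answer: 16

Derivation:
Step 1: +3 fires, +2 burnt (F count now 3)
Step 2: +4 fires, +3 burnt (F count now 4)
Step 3: +5 fires, +4 burnt (F count now 5)
Step 4: +3 fires, +5 burnt (F count now 3)
Step 5: +1 fires, +3 burnt (F count now 1)
Step 6: +0 fires, +1 burnt (F count now 0)
Fire out after step 6
Initially T: 18, now '.': 28
Total burnt (originally-T cells now '.'): 16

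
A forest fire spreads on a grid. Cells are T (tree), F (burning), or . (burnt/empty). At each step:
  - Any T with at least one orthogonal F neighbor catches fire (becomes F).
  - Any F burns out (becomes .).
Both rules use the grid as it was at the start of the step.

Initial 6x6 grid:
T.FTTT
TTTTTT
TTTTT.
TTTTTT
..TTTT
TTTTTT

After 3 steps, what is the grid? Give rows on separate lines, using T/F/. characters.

Step 1: 2 trees catch fire, 1 burn out
  T..FTT
  TTFTTT
  TTTTT.
  TTTTTT
  ..TTTT
  TTTTTT
Step 2: 4 trees catch fire, 2 burn out
  T...FT
  TF.FTT
  TTFTT.
  TTTTTT
  ..TTTT
  TTTTTT
Step 3: 6 trees catch fire, 4 burn out
  T....F
  F...FT
  TF.FT.
  TTFTTT
  ..TTTT
  TTTTTT

T....F
F...FT
TF.FT.
TTFTTT
..TTTT
TTTTTT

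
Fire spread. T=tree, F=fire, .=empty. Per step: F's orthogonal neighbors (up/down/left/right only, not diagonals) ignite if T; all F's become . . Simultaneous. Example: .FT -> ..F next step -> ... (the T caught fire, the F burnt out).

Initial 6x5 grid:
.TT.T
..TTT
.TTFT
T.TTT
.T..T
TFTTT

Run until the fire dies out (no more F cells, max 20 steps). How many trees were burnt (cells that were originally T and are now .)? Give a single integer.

Answer: 18

Derivation:
Step 1: +7 fires, +2 burnt (F count now 7)
Step 2: +6 fires, +7 burnt (F count now 6)
Step 3: +4 fires, +6 burnt (F count now 4)
Step 4: +1 fires, +4 burnt (F count now 1)
Step 5: +0 fires, +1 burnt (F count now 0)
Fire out after step 5
Initially T: 19, now '.': 29
Total burnt (originally-T cells now '.'): 18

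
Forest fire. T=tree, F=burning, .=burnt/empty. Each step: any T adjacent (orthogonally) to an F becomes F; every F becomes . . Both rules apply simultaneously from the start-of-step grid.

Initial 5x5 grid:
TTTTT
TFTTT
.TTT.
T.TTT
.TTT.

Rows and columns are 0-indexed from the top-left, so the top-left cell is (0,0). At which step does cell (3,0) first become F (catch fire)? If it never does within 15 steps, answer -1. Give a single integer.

Step 1: cell (3,0)='T' (+4 fires, +1 burnt)
Step 2: cell (3,0)='T' (+4 fires, +4 burnt)
Step 3: cell (3,0)='T' (+4 fires, +4 burnt)
Step 4: cell (3,0)='T' (+3 fires, +4 burnt)
Step 5: cell (3,0)='T' (+3 fires, +3 burnt)
Step 6: cell (3,0)='T' (+0 fires, +3 burnt)
  fire out at step 6
Target never catches fire within 15 steps

-1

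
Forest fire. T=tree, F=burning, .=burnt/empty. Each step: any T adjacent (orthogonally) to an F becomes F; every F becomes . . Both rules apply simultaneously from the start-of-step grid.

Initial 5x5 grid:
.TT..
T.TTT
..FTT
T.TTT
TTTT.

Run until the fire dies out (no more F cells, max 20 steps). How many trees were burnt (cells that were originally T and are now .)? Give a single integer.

Answer: 15

Derivation:
Step 1: +3 fires, +1 burnt (F count now 3)
Step 2: +5 fires, +3 burnt (F count now 5)
Step 3: +5 fires, +5 burnt (F count now 5)
Step 4: +1 fires, +5 burnt (F count now 1)
Step 5: +1 fires, +1 burnt (F count now 1)
Step 6: +0 fires, +1 burnt (F count now 0)
Fire out after step 6
Initially T: 16, now '.': 24
Total burnt (originally-T cells now '.'): 15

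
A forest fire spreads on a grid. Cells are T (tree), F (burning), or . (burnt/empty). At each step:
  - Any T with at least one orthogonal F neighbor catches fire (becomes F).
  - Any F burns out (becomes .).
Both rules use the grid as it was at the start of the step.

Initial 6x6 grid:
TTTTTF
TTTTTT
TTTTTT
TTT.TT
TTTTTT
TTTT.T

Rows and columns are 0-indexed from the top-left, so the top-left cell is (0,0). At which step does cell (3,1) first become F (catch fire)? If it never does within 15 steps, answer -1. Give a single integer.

Step 1: cell (3,1)='T' (+2 fires, +1 burnt)
Step 2: cell (3,1)='T' (+3 fires, +2 burnt)
Step 3: cell (3,1)='T' (+4 fires, +3 burnt)
Step 4: cell (3,1)='T' (+5 fires, +4 burnt)
Step 5: cell (3,1)='T' (+5 fires, +5 burnt)
Step 6: cell (3,1)='T' (+4 fires, +5 burnt)
Step 7: cell (3,1)='F' (+4 fires, +4 burnt)
  -> target ignites at step 7
Step 8: cell (3,1)='.' (+3 fires, +4 burnt)
Step 9: cell (3,1)='.' (+2 fires, +3 burnt)
Step 10: cell (3,1)='.' (+1 fires, +2 burnt)
Step 11: cell (3,1)='.' (+0 fires, +1 burnt)
  fire out at step 11

7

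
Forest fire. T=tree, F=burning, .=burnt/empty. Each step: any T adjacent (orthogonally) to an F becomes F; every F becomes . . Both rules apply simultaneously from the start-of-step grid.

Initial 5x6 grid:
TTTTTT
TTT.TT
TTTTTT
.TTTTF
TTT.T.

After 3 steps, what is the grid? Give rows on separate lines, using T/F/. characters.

Step 1: 2 trees catch fire, 1 burn out
  TTTTTT
  TTT.TT
  TTTTTF
  .TTTF.
  TTT.T.
Step 2: 4 trees catch fire, 2 burn out
  TTTTTT
  TTT.TF
  TTTTF.
  .TTF..
  TTT.F.
Step 3: 4 trees catch fire, 4 burn out
  TTTTTF
  TTT.F.
  TTTF..
  .TF...
  TTT...

TTTTTF
TTT.F.
TTTF..
.TF...
TTT...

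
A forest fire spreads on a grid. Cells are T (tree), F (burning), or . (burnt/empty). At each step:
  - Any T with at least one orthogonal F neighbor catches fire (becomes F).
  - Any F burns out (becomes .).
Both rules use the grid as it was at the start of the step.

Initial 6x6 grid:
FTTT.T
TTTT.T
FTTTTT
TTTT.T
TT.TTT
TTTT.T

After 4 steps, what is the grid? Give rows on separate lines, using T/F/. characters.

Step 1: 4 trees catch fire, 2 burn out
  .FTT.T
  FTTT.T
  .FTTTT
  FTTT.T
  TT.TTT
  TTTT.T
Step 2: 5 trees catch fire, 4 burn out
  ..FT.T
  .FTT.T
  ..FTTT
  .FTT.T
  FT.TTT
  TTTT.T
Step 3: 6 trees catch fire, 5 burn out
  ...F.T
  ..FT.T
  ...FTT
  ..FT.T
  .F.TTT
  FTTT.T
Step 4: 4 trees catch fire, 6 burn out
  .....T
  ...F.T
  ....FT
  ...F.T
  ...TTT
  .FTT.T

.....T
...F.T
....FT
...F.T
...TTT
.FTT.T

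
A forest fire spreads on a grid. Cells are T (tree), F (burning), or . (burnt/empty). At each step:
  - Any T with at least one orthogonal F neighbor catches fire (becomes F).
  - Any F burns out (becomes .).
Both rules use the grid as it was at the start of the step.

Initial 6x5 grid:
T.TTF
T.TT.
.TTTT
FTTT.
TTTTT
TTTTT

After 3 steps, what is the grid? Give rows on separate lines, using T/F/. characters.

Step 1: 3 trees catch fire, 2 burn out
  T.TF.
  T.TT.
  .TTTT
  .FTT.
  FTTTT
  TTTTT
Step 2: 6 trees catch fire, 3 burn out
  T.F..
  T.TF.
  .FTTT
  ..FT.
  .FTTT
  FTTTT
Step 3: 6 trees catch fire, 6 burn out
  T....
  T.F..
  ..FFT
  ...F.
  ..FTT
  .FTTT

T....
T.F..
..FFT
...F.
..FTT
.FTTT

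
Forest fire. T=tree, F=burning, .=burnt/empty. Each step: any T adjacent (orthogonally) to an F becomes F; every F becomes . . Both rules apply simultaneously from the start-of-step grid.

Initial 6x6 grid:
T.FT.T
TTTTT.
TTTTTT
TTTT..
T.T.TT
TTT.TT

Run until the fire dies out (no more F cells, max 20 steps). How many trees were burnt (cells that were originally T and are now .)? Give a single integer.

Answer: 22

Derivation:
Step 1: +2 fires, +1 burnt (F count now 2)
Step 2: +3 fires, +2 burnt (F count now 3)
Step 3: +5 fires, +3 burnt (F count now 5)
Step 4: +6 fires, +5 burnt (F count now 6)
Step 5: +3 fires, +6 burnt (F count now 3)
Step 6: +2 fires, +3 burnt (F count now 2)
Step 7: +1 fires, +2 burnt (F count now 1)
Step 8: +0 fires, +1 burnt (F count now 0)
Fire out after step 8
Initially T: 27, now '.': 31
Total burnt (originally-T cells now '.'): 22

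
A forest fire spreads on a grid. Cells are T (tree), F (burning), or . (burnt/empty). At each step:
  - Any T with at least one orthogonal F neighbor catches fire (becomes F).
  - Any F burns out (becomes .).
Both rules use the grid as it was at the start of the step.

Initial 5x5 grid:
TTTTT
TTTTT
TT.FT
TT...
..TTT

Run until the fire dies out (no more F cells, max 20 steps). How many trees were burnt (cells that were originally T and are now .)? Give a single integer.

Step 1: +2 fires, +1 burnt (F count now 2)
Step 2: +3 fires, +2 burnt (F count now 3)
Step 3: +3 fires, +3 burnt (F count now 3)
Step 4: +3 fires, +3 burnt (F count now 3)
Step 5: +3 fires, +3 burnt (F count now 3)
Step 6: +1 fires, +3 burnt (F count now 1)
Step 7: +0 fires, +1 burnt (F count now 0)
Fire out after step 7
Initially T: 18, now '.': 22
Total burnt (originally-T cells now '.'): 15

Answer: 15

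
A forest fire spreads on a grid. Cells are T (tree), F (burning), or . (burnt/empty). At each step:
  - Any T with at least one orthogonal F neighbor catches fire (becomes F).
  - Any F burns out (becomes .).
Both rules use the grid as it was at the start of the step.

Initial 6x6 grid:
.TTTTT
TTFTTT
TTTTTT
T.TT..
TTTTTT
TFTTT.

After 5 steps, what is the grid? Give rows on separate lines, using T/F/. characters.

Step 1: 7 trees catch fire, 2 burn out
  .TFTTT
  TF.FTT
  TTFTTT
  T.TT..
  TFTTTT
  F.FTT.
Step 2: 10 trees catch fire, 7 burn out
  .F.FTT
  F...FT
  TF.FTT
  T.FT..
  F.FTTT
  ...FT.
Step 3: 8 trees catch fire, 10 burn out
  ....FT
  .....F
  F...FT
  F..F..
  ...FTT
  ....F.
Step 4: 3 trees catch fire, 8 burn out
  .....F
  ......
  .....F
  ......
  ....FT
  ......
Step 5: 1 trees catch fire, 3 burn out
  ......
  ......
  ......
  ......
  .....F
  ......

......
......
......
......
.....F
......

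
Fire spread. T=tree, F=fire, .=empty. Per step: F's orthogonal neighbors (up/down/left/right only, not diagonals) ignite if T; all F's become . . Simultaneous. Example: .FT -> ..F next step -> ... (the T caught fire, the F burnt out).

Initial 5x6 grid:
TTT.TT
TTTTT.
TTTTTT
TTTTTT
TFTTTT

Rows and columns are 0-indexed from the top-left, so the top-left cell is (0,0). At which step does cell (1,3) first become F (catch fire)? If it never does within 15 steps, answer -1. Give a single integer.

Step 1: cell (1,3)='T' (+3 fires, +1 burnt)
Step 2: cell (1,3)='T' (+4 fires, +3 burnt)
Step 3: cell (1,3)='T' (+5 fires, +4 burnt)
Step 4: cell (1,3)='T' (+6 fires, +5 burnt)
Step 5: cell (1,3)='F' (+5 fires, +6 burnt)
  -> target ignites at step 5
Step 6: cell (1,3)='.' (+2 fires, +5 burnt)
Step 7: cell (1,3)='.' (+1 fires, +2 burnt)
Step 8: cell (1,3)='.' (+1 fires, +1 burnt)
Step 9: cell (1,3)='.' (+0 fires, +1 burnt)
  fire out at step 9

5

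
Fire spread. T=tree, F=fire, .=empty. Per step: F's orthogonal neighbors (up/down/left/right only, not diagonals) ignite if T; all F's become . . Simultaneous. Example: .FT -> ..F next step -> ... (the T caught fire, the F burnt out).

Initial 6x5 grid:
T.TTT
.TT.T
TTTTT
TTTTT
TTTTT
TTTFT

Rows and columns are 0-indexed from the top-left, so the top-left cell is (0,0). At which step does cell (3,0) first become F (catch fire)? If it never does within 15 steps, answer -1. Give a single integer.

Step 1: cell (3,0)='T' (+3 fires, +1 burnt)
Step 2: cell (3,0)='T' (+4 fires, +3 burnt)
Step 3: cell (3,0)='T' (+5 fires, +4 burnt)
Step 4: cell (3,0)='T' (+4 fires, +5 burnt)
Step 5: cell (3,0)='F' (+4 fires, +4 burnt)
  -> target ignites at step 5
Step 6: cell (3,0)='.' (+4 fires, +4 burnt)
Step 7: cell (3,0)='.' (+1 fires, +4 burnt)
Step 8: cell (3,0)='.' (+0 fires, +1 burnt)
  fire out at step 8

5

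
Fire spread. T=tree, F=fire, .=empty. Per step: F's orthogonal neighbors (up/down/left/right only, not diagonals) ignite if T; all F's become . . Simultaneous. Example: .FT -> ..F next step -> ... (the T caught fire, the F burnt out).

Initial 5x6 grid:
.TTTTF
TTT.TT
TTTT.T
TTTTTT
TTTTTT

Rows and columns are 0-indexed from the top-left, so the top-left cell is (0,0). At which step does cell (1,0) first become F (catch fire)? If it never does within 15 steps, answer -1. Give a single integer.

Step 1: cell (1,0)='T' (+2 fires, +1 burnt)
Step 2: cell (1,0)='T' (+3 fires, +2 burnt)
Step 3: cell (1,0)='T' (+2 fires, +3 burnt)
Step 4: cell (1,0)='T' (+4 fires, +2 burnt)
Step 5: cell (1,0)='T' (+4 fires, +4 burnt)
Step 6: cell (1,0)='F' (+5 fires, +4 burnt)
  -> target ignites at step 6
Step 7: cell (1,0)='.' (+3 fires, +5 burnt)
Step 8: cell (1,0)='.' (+2 fires, +3 burnt)
Step 9: cell (1,0)='.' (+1 fires, +2 burnt)
Step 10: cell (1,0)='.' (+0 fires, +1 burnt)
  fire out at step 10

6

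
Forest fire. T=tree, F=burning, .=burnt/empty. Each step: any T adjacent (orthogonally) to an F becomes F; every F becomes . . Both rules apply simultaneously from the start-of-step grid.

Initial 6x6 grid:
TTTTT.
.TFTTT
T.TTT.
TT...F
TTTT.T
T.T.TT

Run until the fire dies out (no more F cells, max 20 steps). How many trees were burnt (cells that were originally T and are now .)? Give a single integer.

Step 1: +5 fires, +2 burnt (F count now 5)
Step 2: +5 fires, +5 burnt (F count now 5)
Step 3: +5 fires, +5 burnt (F count now 5)
Step 4: +0 fires, +5 burnt (F count now 0)
Fire out after step 4
Initially T: 24, now '.': 27
Total burnt (originally-T cells now '.'): 15

Answer: 15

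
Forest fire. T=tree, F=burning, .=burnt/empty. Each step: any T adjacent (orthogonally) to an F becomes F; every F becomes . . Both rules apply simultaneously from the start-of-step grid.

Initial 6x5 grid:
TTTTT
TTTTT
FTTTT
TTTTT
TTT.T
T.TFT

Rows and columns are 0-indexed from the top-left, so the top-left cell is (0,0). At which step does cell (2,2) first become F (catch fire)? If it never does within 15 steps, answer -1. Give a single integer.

Step 1: cell (2,2)='T' (+5 fires, +2 burnt)
Step 2: cell (2,2)='F' (+7 fires, +5 burnt)
  -> target ignites at step 2
Step 3: cell (2,2)='.' (+7 fires, +7 burnt)
Step 4: cell (2,2)='.' (+4 fires, +7 burnt)
Step 5: cell (2,2)='.' (+2 fires, +4 burnt)
Step 6: cell (2,2)='.' (+1 fires, +2 burnt)
Step 7: cell (2,2)='.' (+0 fires, +1 burnt)
  fire out at step 7

2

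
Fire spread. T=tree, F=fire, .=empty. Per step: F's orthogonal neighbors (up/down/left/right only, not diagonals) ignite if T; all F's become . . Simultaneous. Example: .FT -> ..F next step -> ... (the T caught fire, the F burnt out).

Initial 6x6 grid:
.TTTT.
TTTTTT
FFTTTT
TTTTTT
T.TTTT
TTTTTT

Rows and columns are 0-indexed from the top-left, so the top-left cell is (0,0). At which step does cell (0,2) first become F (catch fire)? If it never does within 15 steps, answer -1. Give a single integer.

Step 1: cell (0,2)='T' (+5 fires, +2 burnt)
Step 2: cell (0,2)='T' (+5 fires, +5 burnt)
Step 3: cell (0,2)='F' (+6 fires, +5 burnt)
  -> target ignites at step 3
Step 4: cell (0,2)='.' (+7 fires, +6 burnt)
Step 5: cell (0,2)='.' (+5 fires, +7 burnt)
Step 6: cell (0,2)='.' (+2 fires, +5 burnt)
Step 7: cell (0,2)='.' (+1 fires, +2 burnt)
Step 8: cell (0,2)='.' (+0 fires, +1 burnt)
  fire out at step 8

3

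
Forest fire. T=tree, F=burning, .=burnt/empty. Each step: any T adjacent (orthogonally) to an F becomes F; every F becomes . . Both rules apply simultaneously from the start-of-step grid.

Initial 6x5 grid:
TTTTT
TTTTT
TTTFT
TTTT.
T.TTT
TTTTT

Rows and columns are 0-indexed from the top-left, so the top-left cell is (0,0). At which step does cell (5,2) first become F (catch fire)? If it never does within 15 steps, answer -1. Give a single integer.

Step 1: cell (5,2)='T' (+4 fires, +1 burnt)
Step 2: cell (5,2)='T' (+6 fires, +4 burnt)
Step 3: cell (5,2)='T' (+8 fires, +6 burnt)
Step 4: cell (5,2)='F' (+5 fires, +8 burnt)
  -> target ignites at step 4
Step 5: cell (5,2)='.' (+3 fires, +5 burnt)
Step 6: cell (5,2)='.' (+1 fires, +3 burnt)
Step 7: cell (5,2)='.' (+0 fires, +1 burnt)
  fire out at step 7

4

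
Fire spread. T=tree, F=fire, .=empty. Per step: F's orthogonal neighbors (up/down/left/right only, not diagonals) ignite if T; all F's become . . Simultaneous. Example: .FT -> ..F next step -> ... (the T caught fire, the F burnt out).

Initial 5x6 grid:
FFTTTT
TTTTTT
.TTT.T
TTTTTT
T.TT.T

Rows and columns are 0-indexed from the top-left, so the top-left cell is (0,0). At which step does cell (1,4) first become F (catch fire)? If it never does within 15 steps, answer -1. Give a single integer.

Step 1: cell (1,4)='T' (+3 fires, +2 burnt)
Step 2: cell (1,4)='T' (+3 fires, +3 burnt)
Step 3: cell (1,4)='T' (+4 fires, +3 burnt)
Step 4: cell (1,4)='F' (+5 fires, +4 burnt)
  -> target ignites at step 4
Step 5: cell (1,4)='.' (+4 fires, +5 burnt)
Step 6: cell (1,4)='.' (+3 fires, +4 burnt)
Step 7: cell (1,4)='.' (+1 fires, +3 burnt)
Step 8: cell (1,4)='.' (+1 fires, +1 burnt)
Step 9: cell (1,4)='.' (+0 fires, +1 burnt)
  fire out at step 9

4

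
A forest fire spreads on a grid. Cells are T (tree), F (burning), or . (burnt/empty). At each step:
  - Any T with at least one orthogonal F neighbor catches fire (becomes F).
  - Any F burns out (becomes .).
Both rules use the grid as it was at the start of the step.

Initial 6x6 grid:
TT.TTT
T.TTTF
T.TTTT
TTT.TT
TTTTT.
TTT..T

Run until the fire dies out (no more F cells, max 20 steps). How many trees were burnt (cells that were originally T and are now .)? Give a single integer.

Answer: 27

Derivation:
Step 1: +3 fires, +1 burnt (F count now 3)
Step 2: +4 fires, +3 burnt (F count now 4)
Step 3: +4 fires, +4 burnt (F count now 4)
Step 4: +2 fires, +4 burnt (F count now 2)
Step 5: +2 fires, +2 burnt (F count now 2)
Step 6: +2 fires, +2 burnt (F count now 2)
Step 7: +3 fires, +2 burnt (F count now 3)
Step 8: +3 fires, +3 burnt (F count now 3)
Step 9: +2 fires, +3 burnt (F count now 2)
Step 10: +1 fires, +2 burnt (F count now 1)
Step 11: +1 fires, +1 burnt (F count now 1)
Step 12: +0 fires, +1 burnt (F count now 0)
Fire out after step 12
Initially T: 28, now '.': 35
Total burnt (originally-T cells now '.'): 27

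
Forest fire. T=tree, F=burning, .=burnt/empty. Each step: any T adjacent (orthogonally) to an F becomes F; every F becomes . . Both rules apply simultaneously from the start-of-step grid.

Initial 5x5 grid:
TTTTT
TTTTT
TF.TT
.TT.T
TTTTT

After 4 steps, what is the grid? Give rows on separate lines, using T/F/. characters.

Step 1: 3 trees catch fire, 1 burn out
  TTTTT
  TFTTT
  F..TT
  .FT.T
  TTTTT
Step 2: 5 trees catch fire, 3 burn out
  TFTTT
  F.FTT
  ...TT
  ..F.T
  TFTTT
Step 3: 5 trees catch fire, 5 burn out
  F.FTT
  ...FT
  ...TT
  ....T
  F.FTT
Step 4: 4 trees catch fire, 5 burn out
  ...FT
  ....F
  ...FT
  ....T
  ...FT

...FT
....F
...FT
....T
...FT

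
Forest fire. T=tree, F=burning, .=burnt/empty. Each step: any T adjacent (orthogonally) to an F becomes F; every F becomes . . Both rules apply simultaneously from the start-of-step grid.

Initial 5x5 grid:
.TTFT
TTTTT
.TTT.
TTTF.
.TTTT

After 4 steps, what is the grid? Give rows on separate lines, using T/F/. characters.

Step 1: 6 trees catch fire, 2 burn out
  .TF.F
  TTTFT
  .TTF.
  TTF..
  .TTFT
Step 2: 7 trees catch fire, 6 burn out
  .F...
  TTF.F
  .TF..
  TF...
  .TF.F
Step 3: 4 trees catch fire, 7 burn out
  .....
  TF...
  .F...
  F....
  .F...
Step 4: 1 trees catch fire, 4 burn out
  .....
  F....
  .....
  .....
  .....

.....
F....
.....
.....
.....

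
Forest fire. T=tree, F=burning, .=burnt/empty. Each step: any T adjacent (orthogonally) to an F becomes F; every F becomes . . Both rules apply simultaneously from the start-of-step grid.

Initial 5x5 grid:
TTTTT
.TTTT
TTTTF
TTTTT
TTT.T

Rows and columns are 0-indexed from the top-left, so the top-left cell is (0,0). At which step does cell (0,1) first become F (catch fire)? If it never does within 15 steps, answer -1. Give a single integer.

Step 1: cell (0,1)='T' (+3 fires, +1 burnt)
Step 2: cell (0,1)='T' (+5 fires, +3 burnt)
Step 3: cell (0,1)='T' (+4 fires, +5 burnt)
Step 4: cell (0,1)='T' (+5 fires, +4 burnt)
Step 5: cell (0,1)='F' (+3 fires, +5 burnt)
  -> target ignites at step 5
Step 6: cell (0,1)='.' (+2 fires, +3 burnt)
Step 7: cell (0,1)='.' (+0 fires, +2 burnt)
  fire out at step 7

5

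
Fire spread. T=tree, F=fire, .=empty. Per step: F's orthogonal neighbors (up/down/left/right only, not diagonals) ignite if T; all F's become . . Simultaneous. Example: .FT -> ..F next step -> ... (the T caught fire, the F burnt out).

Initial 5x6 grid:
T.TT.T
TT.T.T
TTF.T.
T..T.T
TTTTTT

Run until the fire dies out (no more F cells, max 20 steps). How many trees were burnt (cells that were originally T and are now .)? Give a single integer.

Step 1: +1 fires, +1 burnt (F count now 1)
Step 2: +2 fires, +1 burnt (F count now 2)
Step 3: +2 fires, +2 burnt (F count now 2)
Step 4: +2 fires, +2 burnt (F count now 2)
Step 5: +1 fires, +2 burnt (F count now 1)
Step 6: +1 fires, +1 burnt (F count now 1)
Step 7: +1 fires, +1 burnt (F count now 1)
Step 8: +2 fires, +1 burnt (F count now 2)
Step 9: +1 fires, +2 burnt (F count now 1)
Step 10: +1 fires, +1 burnt (F count now 1)
Step 11: +0 fires, +1 burnt (F count now 0)
Fire out after step 11
Initially T: 20, now '.': 24
Total burnt (originally-T cells now '.'): 14

Answer: 14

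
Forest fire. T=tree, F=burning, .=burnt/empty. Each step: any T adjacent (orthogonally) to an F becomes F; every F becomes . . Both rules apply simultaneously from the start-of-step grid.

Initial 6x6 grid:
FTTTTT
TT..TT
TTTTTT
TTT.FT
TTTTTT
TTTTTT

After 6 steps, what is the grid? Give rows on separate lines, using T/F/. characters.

Step 1: 5 trees catch fire, 2 burn out
  .FTTTT
  FT..TT
  TTTTFT
  TTT..F
  TTTTFT
  TTTTTT
Step 2: 9 trees catch fire, 5 burn out
  ..FTTT
  .F..FT
  FTTF.F
  TTT...
  TTTF.F
  TTTTFT
Step 3: 9 trees catch fire, 9 burn out
  ...FFT
  .....F
  .FF...
  FTT...
  TTF...
  TTTF.F
Step 4: 6 trees catch fire, 9 burn out
  .....F
  ......
  ......
  .FF...
  FF....
  TTF...
Step 5: 2 trees catch fire, 6 burn out
  ......
  ......
  ......
  ......
  ......
  FF....
Step 6: 0 trees catch fire, 2 burn out
  ......
  ......
  ......
  ......
  ......
  ......

......
......
......
......
......
......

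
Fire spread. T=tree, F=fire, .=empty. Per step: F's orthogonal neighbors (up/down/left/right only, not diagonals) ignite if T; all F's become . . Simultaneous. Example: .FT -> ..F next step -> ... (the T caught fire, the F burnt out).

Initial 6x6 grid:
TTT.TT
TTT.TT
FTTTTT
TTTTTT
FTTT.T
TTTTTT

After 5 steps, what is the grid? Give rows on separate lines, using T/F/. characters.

Step 1: 5 trees catch fire, 2 burn out
  TTT.TT
  FTT.TT
  .FTTTT
  FTTTTT
  .FTT.T
  FTTTTT
Step 2: 6 trees catch fire, 5 burn out
  FTT.TT
  .FT.TT
  ..FTTT
  .FTTTT
  ..FT.T
  .FTTTT
Step 3: 6 trees catch fire, 6 burn out
  .FT.TT
  ..F.TT
  ...FTT
  ..FTTT
  ...F.T
  ..FTTT
Step 4: 4 trees catch fire, 6 burn out
  ..F.TT
  ....TT
  ....FT
  ...FTT
  .....T
  ...FTT
Step 5: 4 trees catch fire, 4 burn out
  ....TT
  ....FT
  .....F
  ....FT
  .....T
  ....FT

....TT
....FT
.....F
....FT
.....T
....FT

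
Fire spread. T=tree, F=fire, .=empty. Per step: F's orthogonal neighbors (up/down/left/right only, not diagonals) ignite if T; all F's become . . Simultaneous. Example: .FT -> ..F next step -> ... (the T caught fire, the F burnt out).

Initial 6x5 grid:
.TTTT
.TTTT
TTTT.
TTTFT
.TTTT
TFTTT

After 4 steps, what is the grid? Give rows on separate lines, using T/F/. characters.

Step 1: 7 trees catch fire, 2 burn out
  .TTTT
  .TTTT
  TTTF.
  TTF.F
  .FTFT
  F.FTT
Step 2: 6 trees catch fire, 7 burn out
  .TTTT
  .TTFT
  TTF..
  TF...
  ..F.F
  ...FT
Step 3: 6 trees catch fire, 6 burn out
  .TTFT
  .TF.F
  TF...
  F....
  .....
  ....F
Step 4: 4 trees catch fire, 6 burn out
  .TF.F
  .F...
  F....
  .....
  .....
  .....

.TF.F
.F...
F....
.....
.....
.....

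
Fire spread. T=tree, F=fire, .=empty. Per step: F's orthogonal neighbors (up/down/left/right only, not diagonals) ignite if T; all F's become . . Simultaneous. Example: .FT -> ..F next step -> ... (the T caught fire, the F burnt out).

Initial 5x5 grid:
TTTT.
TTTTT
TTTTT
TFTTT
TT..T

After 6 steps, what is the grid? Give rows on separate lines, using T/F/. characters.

Step 1: 4 trees catch fire, 1 burn out
  TTTT.
  TTTTT
  TFTTT
  F.FTT
  TF..T
Step 2: 5 trees catch fire, 4 burn out
  TTTT.
  TFTTT
  F.FTT
  ...FT
  F...T
Step 3: 5 trees catch fire, 5 burn out
  TFTT.
  F.FTT
  ...FT
  ....F
  ....T
Step 4: 5 trees catch fire, 5 burn out
  F.FT.
  ...FT
  ....F
  .....
  ....F
Step 5: 2 trees catch fire, 5 burn out
  ...F.
  ....F
  .....
  .....
  .....
Step 6: 0 trees catch fire, 2 burn out
  .....
  .....
  .....
  .....
  .....

.....
.....
.....
.....
.....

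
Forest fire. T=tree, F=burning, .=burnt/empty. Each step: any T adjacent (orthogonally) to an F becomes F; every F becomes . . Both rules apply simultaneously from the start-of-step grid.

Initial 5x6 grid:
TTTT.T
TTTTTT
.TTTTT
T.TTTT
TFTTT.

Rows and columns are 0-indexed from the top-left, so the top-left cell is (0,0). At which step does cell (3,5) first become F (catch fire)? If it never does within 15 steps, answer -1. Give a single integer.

Step 1: cell (3,5)='T' (+2 fires, +1 burnt)
Step 2: cell (3,5)='T' (+3 fires, +2 burnt)
Step 3: cell (3,5)='T' (+3 fires, +3 burnt)
Step 4: cell (3,5)='T' (+4 fires, +3 burnt)
Step 5: cell (3,5)='F' (+5 fires, +4 burnt)
  -> target ignites at step 5
Step 6: cell (3,5)='.' (+5 fires, +5 burnt)
Step 7: cell (3,5)='.' (+2 fires, +5 burnt)
Step 8: cell (3,5)='.' (+1 fires, +2 burnt)
Step 9: cell (3,5)='.' (+0 fires, +1 burnt)
  fire out at step 9

5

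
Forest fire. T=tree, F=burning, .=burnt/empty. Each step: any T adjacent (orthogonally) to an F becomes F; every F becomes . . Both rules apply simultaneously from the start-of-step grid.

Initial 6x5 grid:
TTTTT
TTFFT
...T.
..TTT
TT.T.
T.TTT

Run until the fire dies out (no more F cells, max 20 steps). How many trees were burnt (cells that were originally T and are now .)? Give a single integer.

Step 1: +5 fires, +2 burnt (F count now 5)
Step 2: +4 fires, +5 burnt (F count now 4)
Step 3: +4 fires, +4 burnt (F count now 4)
Step 4: +1 fires, +4 burnt (F count now 1)
Step 5: +2 fires, +1 burnt (F count now 2)
Step 6: +0 fires, +2 burnt (F count now 0)
Fire out after step 6
Initially T: 19, now '.': 27
Total burnt (originally-T cells now '.'): 16

Answer: 16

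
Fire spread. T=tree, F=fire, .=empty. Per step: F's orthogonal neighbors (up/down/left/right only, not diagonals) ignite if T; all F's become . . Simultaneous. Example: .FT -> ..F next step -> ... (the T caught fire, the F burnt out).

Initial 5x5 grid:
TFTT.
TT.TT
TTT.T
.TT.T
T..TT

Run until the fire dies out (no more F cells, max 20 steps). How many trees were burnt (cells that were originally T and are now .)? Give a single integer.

Answer: 16

Derivation:
Step 1: +3 fires, +1 burnt (F count now 3)
Step 2: +3 fires, +3 burnt (F count now 3)
Step 3: +4 fires, +3 burnt (F count now 4)
Step 4: +2 fires, +4 burnt (F count now 2)
Step 5: +1 fires, +2 burnt (F count now 1)
Step 6: +1 fires, +1 burnt (F count now 1)
Step 7: +1 fires, +1 burnt (F count now 1)
Step 8: +1 fires, +1 burnt (F count now 1)
Step 9: +0 fires, +1 burnt (F count now 0)
Fire out after step 9
Initially T: 17, now '.': 24
Total burnt (originally-T cells now '.'): 16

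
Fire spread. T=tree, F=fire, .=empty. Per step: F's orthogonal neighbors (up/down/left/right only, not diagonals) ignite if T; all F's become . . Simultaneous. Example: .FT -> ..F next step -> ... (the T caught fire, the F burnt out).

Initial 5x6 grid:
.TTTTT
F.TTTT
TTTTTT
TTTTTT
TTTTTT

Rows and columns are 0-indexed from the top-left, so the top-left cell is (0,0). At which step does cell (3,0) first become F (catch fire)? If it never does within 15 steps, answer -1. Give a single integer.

Step 1: cell (3,0)='T' (+1 fires, +1 burnt)
Step 2: cell (3,0)='F' (+2 fires, +1 burnt)
  -> target ignites at step 2
Step 3: cell (3,0)='.' (+3 fires, +2 burnt)
Step 4: cell (3,0)='.' (+4 fires, +3 burnt)
Step 5: cell (3,0)='.' (+5 fires, +4 burnt)
Step 6: cell (3,0)='.' (+6 fires, +5 burnt)
Step 7: cell (3,0)='.' (+4 fires, +6 burnt)
Step 8: cell (3,0)='.' (+2 fires, +4 burnt)
Step 9: cell (3,0)='.' (+0 fires, +2 burnt)
  fire out at step 9

2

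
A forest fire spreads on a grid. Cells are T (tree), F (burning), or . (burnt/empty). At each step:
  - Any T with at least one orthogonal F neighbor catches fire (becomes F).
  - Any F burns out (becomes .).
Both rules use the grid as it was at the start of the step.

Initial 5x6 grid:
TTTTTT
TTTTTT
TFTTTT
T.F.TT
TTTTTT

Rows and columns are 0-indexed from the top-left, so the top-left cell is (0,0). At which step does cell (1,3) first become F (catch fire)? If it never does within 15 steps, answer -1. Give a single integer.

Step 1: cell (1,3)='T' (+4 fires, +2 burnt)
Step 2: cell (1,3)='T' (+7 fires, +4 burnt)
Step 3: cell (1,3)='F' (+6 fires, +7 burnt)
  -> target ignites at step 3
Step 4: cell (1,3)='.' (+5 fires, +6 burnt)
Step 5: cell (1,3)='.' (+3 fires, +5 burnt)
Step 6: cell (1,3)='.' (+1 fires, +3 burnt)
Step 7: cell (1,3)='.' (+0 fires, +1 burnt)
  fire out at step 7

3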